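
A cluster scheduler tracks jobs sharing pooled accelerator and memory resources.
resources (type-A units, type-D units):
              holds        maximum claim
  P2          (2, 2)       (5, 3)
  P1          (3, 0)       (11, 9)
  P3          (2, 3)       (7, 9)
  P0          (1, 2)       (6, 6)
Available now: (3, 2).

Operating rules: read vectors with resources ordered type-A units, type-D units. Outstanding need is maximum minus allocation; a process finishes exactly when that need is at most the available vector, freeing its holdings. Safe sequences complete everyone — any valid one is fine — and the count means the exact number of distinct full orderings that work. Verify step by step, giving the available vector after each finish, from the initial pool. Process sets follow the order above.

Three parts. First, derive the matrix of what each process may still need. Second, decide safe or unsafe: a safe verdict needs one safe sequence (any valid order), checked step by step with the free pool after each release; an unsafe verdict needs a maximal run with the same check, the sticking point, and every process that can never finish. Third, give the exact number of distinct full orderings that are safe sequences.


(1) Outstanding need per process (order type-A units, type-D units):
  P2: (3, 1)
  P1: (8, 9)
  P3: (5, 6)
  P0: (5, 4)
(2) SAFE — a valid safe sequence is P2, P0, P3, P1.
Key observation: reading the order forward, P2 is the first process whose need (3, 1) meets the free pool (3, 2) exactly on a resource it requests.
Check, step by step:
  pool = (3, 2)
  run P2 (needs (3, 1), free (3, 2)); after release of (2, 2) the pool is (5, 4)
  run P0 (needs (5, 4), free (5, 4)); after release of (1, 2) the pool is (6, 6)
  run P3 (needs (5, 6), free (6, 6)); after release of (2, 3) the pool is (8, 9)
  run P1 (needs (8, 9), free (8, 9)); after release of (3, 0) the pool is (11, 9)
(3) Precisely 1 of the possible complete orderings is a safe sequence.


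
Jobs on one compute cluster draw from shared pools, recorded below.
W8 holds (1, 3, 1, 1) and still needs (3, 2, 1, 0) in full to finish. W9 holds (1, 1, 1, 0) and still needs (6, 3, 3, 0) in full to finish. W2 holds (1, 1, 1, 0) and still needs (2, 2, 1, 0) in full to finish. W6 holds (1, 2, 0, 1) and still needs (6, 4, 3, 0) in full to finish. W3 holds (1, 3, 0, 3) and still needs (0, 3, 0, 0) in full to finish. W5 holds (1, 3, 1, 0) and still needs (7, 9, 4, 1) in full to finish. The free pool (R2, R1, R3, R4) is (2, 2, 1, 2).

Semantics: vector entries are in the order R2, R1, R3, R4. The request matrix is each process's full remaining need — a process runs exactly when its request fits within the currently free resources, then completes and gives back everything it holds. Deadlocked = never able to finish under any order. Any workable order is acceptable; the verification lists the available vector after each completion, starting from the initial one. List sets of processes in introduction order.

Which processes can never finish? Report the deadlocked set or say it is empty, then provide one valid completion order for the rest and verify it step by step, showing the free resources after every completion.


Deadlocked: W9, W6 and W5.
Key observation: the wall is R2: completing W2, W8, W3 brings the pool only to (5, 9, 3, 6), and all the rest need more.
One completion order for the rest: W2, W8, W3. Verifying each step:
  pool = (2, 2, 1, 2)
  run W2 (needs (2, 2, 1, 0), free (2, 2, 1, 2)); after release of (1, 1, 1, 0) the pool is (3, 3, 2, 2)
  run W8 (needs (3, 2, 1, 0), free (3, 3, 2, 2)); after release of (1, 3, 1, 1) the pool is (4, 6, 3, 3)
  run W3 (needs (0, 3, 0, 0), free (4, 6, 3, 3)); after release of (1, 3, 0, 3) the pool is (5, 9, 3, 6)
The blocked processes can never fit:
  blocked: W9 wants (6, 3, 3, 0), pool (5, 9, 3, 6) — not enough R2
  blocked: W6 wants (6, 4, 3, 0), pool (5, 9, 3, 6) — not enough R2
  blocked: W5 wants (7, 9, 4, 1), pool (5, 9, 3, 6) — not enough R2 and R3


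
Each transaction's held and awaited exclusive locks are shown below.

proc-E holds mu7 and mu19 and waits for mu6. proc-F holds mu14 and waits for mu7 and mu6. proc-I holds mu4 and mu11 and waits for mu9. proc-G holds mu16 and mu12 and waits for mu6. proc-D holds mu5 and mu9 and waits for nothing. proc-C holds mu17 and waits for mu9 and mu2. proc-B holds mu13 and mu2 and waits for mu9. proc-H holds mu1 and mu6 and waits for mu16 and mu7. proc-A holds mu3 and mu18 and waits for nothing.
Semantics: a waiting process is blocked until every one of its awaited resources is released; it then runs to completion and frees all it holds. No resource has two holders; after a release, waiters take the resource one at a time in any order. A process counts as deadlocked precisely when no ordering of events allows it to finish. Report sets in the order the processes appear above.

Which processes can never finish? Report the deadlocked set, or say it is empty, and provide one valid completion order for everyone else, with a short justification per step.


Deadlocked: proc-E, proc-F, proc-G and proc-H.
Key observation: the loop proc-E -> proc-H -> proc-E blocks itself forever; proc-G is caught in further circular waits and proc-F waits into the deadlock from upstream.
A valid finishing order for the others: proc-D, proc-I, proc-B, proc-C, proc-A.
Walking it through:
  proc-D waits on nothing -> runs at once and releases mu5 and mu9
  proc-I waits on mu9 — all released -> runs and releases mu4 and mu11
  proc-B waits on mu9 — all released -> runs and releases mu13 and mu2
  proc-C waits on mu9 and mu2 — all released -> runs and releases mu17
  proc-A waits on nothing -> runs at once and releases mu3 and mu18


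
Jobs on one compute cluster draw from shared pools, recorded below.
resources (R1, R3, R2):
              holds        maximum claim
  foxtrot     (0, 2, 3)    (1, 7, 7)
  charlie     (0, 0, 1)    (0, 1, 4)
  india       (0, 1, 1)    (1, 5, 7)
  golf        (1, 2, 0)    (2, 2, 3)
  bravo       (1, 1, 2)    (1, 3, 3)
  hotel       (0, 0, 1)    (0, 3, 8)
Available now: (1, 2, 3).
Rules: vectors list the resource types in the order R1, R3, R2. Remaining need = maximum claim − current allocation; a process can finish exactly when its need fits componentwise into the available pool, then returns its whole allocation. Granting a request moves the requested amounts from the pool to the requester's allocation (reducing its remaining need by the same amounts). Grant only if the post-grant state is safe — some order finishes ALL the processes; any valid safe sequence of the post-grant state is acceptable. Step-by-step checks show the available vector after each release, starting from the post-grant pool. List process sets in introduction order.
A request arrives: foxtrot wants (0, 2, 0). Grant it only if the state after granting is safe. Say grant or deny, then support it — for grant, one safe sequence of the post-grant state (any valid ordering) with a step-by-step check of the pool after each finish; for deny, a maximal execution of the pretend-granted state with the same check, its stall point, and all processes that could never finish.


GRANT: granting preserves safety; a valid post-grant sequence is golf, charlie, bravo, foxtrot, hotel, india.
Key observation: (1, 0, 3) free after granting still covers golf first, and each release covers the next.
Verifying the post-grant state step by step:
  pool = (1, 0, 3)
  golf: need (1, 0, 3) fits (1, 0, 3); releases (1, 2, 0), pool now (2, 2, 3)
  charlie: need (0, 1, 3) fits (2, 2, 3); releases (0, 0, 1), pool now (2, 2, 4)
  bravo: need (0, 2, 1) fits (2, 2, 4); releases (1, 1, 2), pool now (3, 3, 6)
  foxtrot: need (1, 3, 4) fits (3, 3, 6); releases (0, 4, 3), pool now (3, 7, 9)
  hotel: need (0, 3, 7) fits (3, 7, 9); releases (0, 0, 1), pool now (3, 7, 10)
  india: need (1, 4, 6) fits (3, 7, 10); releases (0, 1, 1), pool now (3, 8, 11)


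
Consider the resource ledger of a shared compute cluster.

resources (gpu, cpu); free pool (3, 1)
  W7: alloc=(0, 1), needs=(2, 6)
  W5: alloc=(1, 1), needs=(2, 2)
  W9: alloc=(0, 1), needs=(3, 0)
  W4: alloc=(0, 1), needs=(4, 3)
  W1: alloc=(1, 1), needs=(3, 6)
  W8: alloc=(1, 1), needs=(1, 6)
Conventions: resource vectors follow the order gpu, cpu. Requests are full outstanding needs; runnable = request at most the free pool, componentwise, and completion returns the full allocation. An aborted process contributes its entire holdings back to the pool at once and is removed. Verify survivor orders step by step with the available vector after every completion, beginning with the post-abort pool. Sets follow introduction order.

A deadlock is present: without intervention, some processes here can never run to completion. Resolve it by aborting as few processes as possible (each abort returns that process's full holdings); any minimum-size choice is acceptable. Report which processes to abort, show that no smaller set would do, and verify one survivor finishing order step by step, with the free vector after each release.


Minimum abort set: W1 and W8.
Key observation: the deadlocked W7 becomes finishable only because W1 and W8 released (2, 2); it completes at step 4 below.
Minimality, checking each single-abort alternative: W7 alone leaves W1 blocked (short on cpu); W5 alone leaves W7 blocked (short on cpu); W9 alone leaves W7 blocked (short on cpu); W4 alone leaves W7 blocked (short on cpu); W1 alone leaves W7 blocked (short on cpu); W8 alone leaves W7 blocked (short on cpu).
Survivors finish in the order: W4, W9, W5, W7. Check, step by step (pool after the aborts first):
  pool = (5, 3)
  run W4 (needs (4, 3), free (5, 3)); after release of (0, 1) the pool is (5, 4)
  run W9 (needs (3, 0), free (5, 4)); after release of (0, 1) the pool is (5, 5)
  run W5 (needs (2, 2), free (5, 5)); after release of (1, 1) the pool is (6, 6)
  run W7 (needs (2, 6), free (6, 6)); after release of (0, 1) the pool is (6, 7)


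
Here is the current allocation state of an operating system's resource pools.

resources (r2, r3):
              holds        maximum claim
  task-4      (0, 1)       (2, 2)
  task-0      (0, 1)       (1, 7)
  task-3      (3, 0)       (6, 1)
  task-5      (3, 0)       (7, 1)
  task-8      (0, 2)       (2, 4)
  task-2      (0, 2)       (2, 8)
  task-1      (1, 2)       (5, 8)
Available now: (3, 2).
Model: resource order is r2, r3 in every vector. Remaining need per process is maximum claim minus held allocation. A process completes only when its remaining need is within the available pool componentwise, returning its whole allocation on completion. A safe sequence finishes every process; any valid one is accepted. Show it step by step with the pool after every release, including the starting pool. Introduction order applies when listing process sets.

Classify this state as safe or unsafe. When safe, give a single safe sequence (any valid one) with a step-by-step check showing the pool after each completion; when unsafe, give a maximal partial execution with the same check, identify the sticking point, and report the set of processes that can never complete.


UNSAFE.
Key observation: task-3, task-5, task-4, task-8 can finish, but then (9, 5) is all there is, and the blocked group's r3 demands exceed it.
Going as far as possible: task-3, task-5, task-4, task-8; after that, nothing fits. Walking it through:
  pool = (3, 2)
  task-3 needs (3, 1) <= (3, 2) -> finishes; pool += (3, 0) = (6, 2)
  task-5 needs (4, 1) <= (6, 2) -> finishes; pool += (3, 0) = (9, 2)
  task-4 needs (2, 1) <= (9, 2) -> finishes; pool += (0, 1) = (9, 3)
  task-8 needs (2, 2) <= (9, 3) -> finishes; pool += (0, 2) = (9, 5)
  task-0 still needs (1, 6) but only (9, 5) is free — short on r3
  task-2 still needs (2, 6) but only (9, 5) is free — short on r3
  task-1 still needs (4, 6) but only (9, 5) is free — short on r3
Processes that can never finish: task-0, task-2 and task-1.


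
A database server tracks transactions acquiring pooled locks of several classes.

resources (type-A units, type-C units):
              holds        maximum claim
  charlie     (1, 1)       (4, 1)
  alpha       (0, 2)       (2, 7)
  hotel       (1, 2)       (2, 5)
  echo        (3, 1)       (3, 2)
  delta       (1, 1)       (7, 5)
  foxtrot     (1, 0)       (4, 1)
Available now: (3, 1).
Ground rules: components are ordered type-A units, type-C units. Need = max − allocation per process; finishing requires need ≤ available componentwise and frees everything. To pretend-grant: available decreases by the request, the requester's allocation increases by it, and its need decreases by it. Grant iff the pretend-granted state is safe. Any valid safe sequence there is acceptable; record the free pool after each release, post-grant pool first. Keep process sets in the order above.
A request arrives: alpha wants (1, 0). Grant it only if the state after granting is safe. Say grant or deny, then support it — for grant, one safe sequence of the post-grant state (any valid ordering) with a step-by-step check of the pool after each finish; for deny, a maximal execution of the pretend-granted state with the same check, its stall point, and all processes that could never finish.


GRANT. The post-grant state is safe; one safe sequence: echo, charlie, foxtrot, hotel, delta, alpha.
Key observation: the transfer keeps a workable pool ((2, 1)); echo starts the safe sequence.
Step-by-step check of the post-grant state:
  pool = (2, 1)
  echo: need (0, 1) fits (2, 1); releases (3, 1), pool now (5, 2)
  charlie: need (3, 0) fits (5, 2); releases (1, 1), pool now (6, 3)
  foxtrot: need (3, 1) fits (6, 3); releases (1, 0), pool now (7, 3)
  hotel: need (1, 3) fits (7, 3); releases (1, 2), pool now (8, 5)
  delta: need (6, 4) fits (8, 5); releases (1, 1), pool now (9, 6)
  alpha: need (1, 5) fits (9, 6); releases (1, 2), pool now (10, 8)


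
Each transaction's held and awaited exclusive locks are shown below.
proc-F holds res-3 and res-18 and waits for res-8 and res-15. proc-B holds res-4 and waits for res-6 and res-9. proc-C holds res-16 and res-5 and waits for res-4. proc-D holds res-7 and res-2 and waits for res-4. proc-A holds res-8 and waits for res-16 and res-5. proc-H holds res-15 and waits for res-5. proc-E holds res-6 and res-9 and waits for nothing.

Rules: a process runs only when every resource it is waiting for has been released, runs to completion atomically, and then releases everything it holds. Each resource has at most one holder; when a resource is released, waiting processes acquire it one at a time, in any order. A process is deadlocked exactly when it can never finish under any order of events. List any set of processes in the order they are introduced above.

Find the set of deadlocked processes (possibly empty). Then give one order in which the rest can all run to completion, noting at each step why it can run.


Nothing here is deadlocked.
Key observation: the wait relation is loop-free; peeling off processes with no waits unwinds the whole state.
The rest can finish in the order proc-E, proc-B, proc-C, proc-D, proc-A, proc-H, proc-F.
Verifying each step:
  proc-E: no waits; runs immediately, freeing res-6 and res-9
  proc-B waits on res-6 and res-9 — all released -> runs and releases res-4
  proc-C waits on res-4 — all released -> runs and releases res-16 and res-5
  proc-D waits on res-4 — all released -> runs and releases res-7 and res-2
  proc-A waits on res-16 and res-5 — all released -> runs and releases res-8
  proc-H waits on res-5 — all released -> runs and releases res-15
  proc-F waits on res-8 and res-15 — all released -> runs and releases res-3 and res-18


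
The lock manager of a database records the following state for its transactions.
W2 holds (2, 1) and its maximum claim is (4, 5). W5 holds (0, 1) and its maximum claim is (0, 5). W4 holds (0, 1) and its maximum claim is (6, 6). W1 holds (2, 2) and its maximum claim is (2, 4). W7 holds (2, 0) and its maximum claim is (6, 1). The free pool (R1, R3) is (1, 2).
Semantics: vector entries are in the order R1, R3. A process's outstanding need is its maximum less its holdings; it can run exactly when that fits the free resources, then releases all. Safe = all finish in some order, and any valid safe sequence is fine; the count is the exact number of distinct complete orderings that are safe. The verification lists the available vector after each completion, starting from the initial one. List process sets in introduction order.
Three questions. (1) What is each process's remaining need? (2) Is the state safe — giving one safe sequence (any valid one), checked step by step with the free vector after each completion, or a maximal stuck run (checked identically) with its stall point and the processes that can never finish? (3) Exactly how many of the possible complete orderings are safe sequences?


(1) Remaining need (order R1, R3):
  W2: (2, 4)
  W5: (0, 4)
  W4: (6, 5)
  W1: (0, 2)
  W7: (4, 1)
(2) SAFE, for example via the order W1, W2, W5, W7, W4.
Key observation: the first exact fit in this order is W1 — it needs (0, 2) with (1, 2) free, meeting a requested resource to the last unit.
Walking it through:
  pool = (1, 2)
  W1: need (0, 2) fits (1, 2); releases (2, 2), pool now (3, 4)
  W2: need (2, 4) fits (3, 4); releases (2, 1), pool now (5, 5)
  W5: need (0, 4) fits (5, 5); releases (0, 1), pool now (5, 6)
  W7: need (4, 1) fits (5, 6); releases (2, 0), pool now (7, 6)
  W4: need (6, 5) fits (7, 6); releases (0, 1), pool now (7, 7)
(3) Exactly 4 of the possible complete orderings are safe sequences.


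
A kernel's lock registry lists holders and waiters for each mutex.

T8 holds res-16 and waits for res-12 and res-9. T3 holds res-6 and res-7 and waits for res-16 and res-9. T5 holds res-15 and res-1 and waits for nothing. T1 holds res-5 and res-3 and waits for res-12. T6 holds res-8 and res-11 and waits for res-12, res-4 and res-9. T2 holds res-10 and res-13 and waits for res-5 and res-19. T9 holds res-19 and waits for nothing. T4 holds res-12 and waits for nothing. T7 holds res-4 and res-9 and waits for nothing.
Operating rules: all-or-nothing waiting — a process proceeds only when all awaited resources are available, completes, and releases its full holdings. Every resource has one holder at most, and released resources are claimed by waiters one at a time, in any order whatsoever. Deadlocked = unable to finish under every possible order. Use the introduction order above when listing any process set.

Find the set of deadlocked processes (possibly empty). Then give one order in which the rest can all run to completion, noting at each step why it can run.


The deadlocked set is empty.
Key observation: no waiting chain loops back on itself — every chain ends at a process that waits on nothing, so everyone eventually runs.
One completion order for the rest: T5, T9, T4, T7, T1, T2, T8, T3, T6.
Step-by-step check:
  T5 waits on nothing -> runs at once and releases res-15 and res-1
  T9 waits on nothing -> runs at once and releases res-19
  T4 waits on nothing -> runs at once and releases res-12
  T7 waits on nothing -> runs at once and releases res-4 and res-9
  run T1 (all its waits — res-12 — are resolved); releases res-5 and res-3
  run T2 (all its waits — res-5 and res-19 — are resolved); releases res-10 and res-13
  run T8 (all its waits — res-12 and res-9 — are resolved); releases res-16
  run T3 (all its waits — res-16 and res-9 — are resolved); releases res-6 and res-7
  run T6 (all its waits — res-12, res-4 and res-9 — are resolved); releases res-8 and res-11


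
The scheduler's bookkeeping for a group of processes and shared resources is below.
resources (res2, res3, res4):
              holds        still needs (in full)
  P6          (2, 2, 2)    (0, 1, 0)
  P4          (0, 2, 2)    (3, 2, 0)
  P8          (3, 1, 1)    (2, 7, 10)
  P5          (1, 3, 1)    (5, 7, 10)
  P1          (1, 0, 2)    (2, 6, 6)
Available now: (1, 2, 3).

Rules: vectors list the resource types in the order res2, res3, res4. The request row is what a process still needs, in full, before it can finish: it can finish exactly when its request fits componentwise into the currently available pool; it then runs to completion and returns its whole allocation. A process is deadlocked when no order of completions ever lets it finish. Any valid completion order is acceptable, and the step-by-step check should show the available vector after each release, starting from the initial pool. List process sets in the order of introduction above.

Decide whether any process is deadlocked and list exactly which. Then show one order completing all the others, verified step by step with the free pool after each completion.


The deadlocked set is P8 and P5.
Key observation: no order helps: past P6, P4, P1, the free pool tops out at (4, 6, 9), below what each blocked process needs in res3.
A valid finishing order for the others: P6, P4, P1. Check, step by step:
  pool = (1, 2, 3)
  P6 needs (0, 1, 0) <= (1, 2, 3) -> finishes; pool += (2, 2, 2) = (3, 4, 5)
  P4 needs (3, 2, 0) <= (3, 4, 5) -> finishes; pool += (0, 2, 2) = (3, 6, 7)
  P1 needs (2, 6, 6) <= (3, 6, 7) -> finishes; pool += (1, 0, 2) = (4, 6, 9)
None of the blocked processes ever fits:
  P8 cannot run: need (2, 7, 10) vs free (4, 6, 9) (insufficient res3 and res4)
  P5 cannot run: need (5, 7, 10) vs free (4, 6, 9) (insufficient res2, res3 and res4)


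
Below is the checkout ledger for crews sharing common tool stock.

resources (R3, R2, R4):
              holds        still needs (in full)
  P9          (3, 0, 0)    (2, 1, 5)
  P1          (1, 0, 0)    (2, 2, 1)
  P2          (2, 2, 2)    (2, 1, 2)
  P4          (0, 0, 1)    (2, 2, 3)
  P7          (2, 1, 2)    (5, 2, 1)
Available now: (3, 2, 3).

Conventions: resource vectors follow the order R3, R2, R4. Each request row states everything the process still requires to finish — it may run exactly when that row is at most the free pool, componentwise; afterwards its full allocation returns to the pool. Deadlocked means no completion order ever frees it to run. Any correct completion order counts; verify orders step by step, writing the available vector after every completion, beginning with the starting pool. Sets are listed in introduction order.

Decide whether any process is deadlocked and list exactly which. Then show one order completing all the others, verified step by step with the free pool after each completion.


The deadlocked set is empty.
Key observation: P2 fits the free pool immediately, and its release cascades until everyone finishes.
The rest can finish in the order P2, P1, P7, P9, P4. Step-by-step check:
  pool = (3, 2, 3)
  P2: need (2, 1, 2) fits (3, 2, 3); releases (2, 2, 2), pool now (5, 4, 5)
  P1: need (2, 2, 1) fits (5, 4, 5); releases (1, 0, 0), pool now (6, 4, 5)
  P7: need (5, 2, 1) fits (6, 4, 5); releases (2, 1, 2), pool now (8, 5, 7)
  P9: need (2, 1, 5) fits (8, 5, 7); releases (3, 0, 0), pool now (11, 5, 7)
  P4: need (2, 2, 3) fits (11, 5, 7); releases (0, 0, 1), pool now (11, 5, 8)


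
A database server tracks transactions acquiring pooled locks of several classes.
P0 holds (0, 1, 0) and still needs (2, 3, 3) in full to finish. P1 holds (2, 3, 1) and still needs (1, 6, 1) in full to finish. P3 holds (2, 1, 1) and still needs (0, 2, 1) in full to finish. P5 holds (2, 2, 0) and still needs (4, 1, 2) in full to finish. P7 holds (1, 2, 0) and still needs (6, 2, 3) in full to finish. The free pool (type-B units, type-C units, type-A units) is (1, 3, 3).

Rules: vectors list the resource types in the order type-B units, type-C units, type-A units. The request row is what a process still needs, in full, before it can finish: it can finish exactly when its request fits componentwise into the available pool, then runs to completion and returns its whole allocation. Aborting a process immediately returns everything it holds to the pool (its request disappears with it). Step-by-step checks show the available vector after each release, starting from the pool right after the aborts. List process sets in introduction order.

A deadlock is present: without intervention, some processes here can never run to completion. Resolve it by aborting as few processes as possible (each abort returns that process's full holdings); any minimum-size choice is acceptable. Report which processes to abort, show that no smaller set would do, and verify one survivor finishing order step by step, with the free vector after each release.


Minimum abort set: P7.
Key observation: P1 could never have finished before the abort; with (1, 2, 0) returned by P7, it fits at step 3.
Why nothing smaller works: aborting no one leaves the state deadlocked as given.
One survivor order: P3, P0, P1, P5. Walking it through (post-abort pool first):
  pool = (2, 5, 3)
  run P3 (needs (0, 2, 1), free (2, 5, 3)); after release of (2, 1, 1) the pool is (4, 6, 4)
  run P0 (needs (2, 3, 3), free (4, 6, 4)); after release of (0, 1, 0) the pool is (4, 7, 4)
  run P1 (needs (1, 6, 1), free (4, 7, 4)); after release of (2, 3, 1) the pool is (6, 10, 5)
  run P5 (needs (4, 1, 2), free (6, 10, 5)); after release of (2, 2, 0) the pool is (8, 12, 5)


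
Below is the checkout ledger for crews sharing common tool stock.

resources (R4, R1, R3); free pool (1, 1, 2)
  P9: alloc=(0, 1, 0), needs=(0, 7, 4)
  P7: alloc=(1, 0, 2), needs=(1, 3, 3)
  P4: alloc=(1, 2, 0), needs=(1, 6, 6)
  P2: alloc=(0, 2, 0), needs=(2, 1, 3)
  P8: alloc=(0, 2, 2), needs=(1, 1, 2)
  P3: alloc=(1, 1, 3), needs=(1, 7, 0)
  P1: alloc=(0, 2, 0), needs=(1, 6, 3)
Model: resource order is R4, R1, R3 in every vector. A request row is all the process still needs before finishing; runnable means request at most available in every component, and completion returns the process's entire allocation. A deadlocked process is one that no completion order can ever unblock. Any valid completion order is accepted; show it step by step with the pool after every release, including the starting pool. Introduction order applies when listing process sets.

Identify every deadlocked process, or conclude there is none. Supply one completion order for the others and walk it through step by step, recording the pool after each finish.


Deadlocked: P9, P4, P3 and P1.
Key observation: once P8, P7, P2 finish, the pool peaks at (2, 5, 6) — and every remaining process still needs more R1 than that.
One completion order for the rest: P8, P7, P2. Check, step by step:
  pool = (1, 1, 2)
  run P8 (needs (1, 1, 2), free (1, 1, 2)); after release of (0, 2, 2) the pool is (1, 3, 4)
  run P7 (needs (1, 3, 3), free (1, 3, 4)); after release of (1, 0, 2) the pool is (2, 3, 6)
  run P2 (needs (2, 1, 3), free (2, 3, 6)); after release of (0, 2, 0) the pool is (2, 5, 6)
None of the blocked processes ever fits:
  P9 still needs (0, 7, 4) but only (2, 5, 6) is free — short on R1
  P4 still needs (1, 6, 6) but only (2, 5, 6) is free — short on R1
  P3 still needs (1, 7, 0) but only (2, 5, 6) is free — short on R1
  P1 still needs (1, 6, 3) but only (2, 5, 6) is free — short on R1


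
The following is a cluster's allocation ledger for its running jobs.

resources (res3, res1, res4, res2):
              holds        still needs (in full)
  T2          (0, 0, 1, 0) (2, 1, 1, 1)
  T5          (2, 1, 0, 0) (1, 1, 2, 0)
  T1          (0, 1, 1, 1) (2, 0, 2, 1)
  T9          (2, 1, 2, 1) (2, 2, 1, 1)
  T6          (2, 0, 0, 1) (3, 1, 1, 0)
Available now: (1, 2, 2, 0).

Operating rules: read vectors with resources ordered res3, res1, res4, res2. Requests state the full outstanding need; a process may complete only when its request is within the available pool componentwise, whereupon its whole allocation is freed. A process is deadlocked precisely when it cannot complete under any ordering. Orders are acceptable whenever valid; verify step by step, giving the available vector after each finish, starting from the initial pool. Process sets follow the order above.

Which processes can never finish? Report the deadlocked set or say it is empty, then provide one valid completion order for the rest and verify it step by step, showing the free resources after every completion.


Nothing here is deadlocked.
Key observation: T5 leads a chain of completions in which each release enables another process.
A valid finishing order for the others: T5, T6, T9, T2, T1. Check, step by step:
  pool = (1, 2, 2, 0)
  T5 needs (1, 1, 2, 0) <= (1, 2, 2, 0) -> finishes; pool += (2, 1, 0, 0) = (3, 3, 2, 0)
  T6 needs (3, 1, 1, 0) <= (3, 3, 2, 0) -> finishes; pool += (2, 0, 0, 1) = (5, 3, 2, 1)
  T9 needs (2, 2, 1, 1) <= (5, 3, 2, 1) -> finishes; pool += (2, 1, 2, 1) = (7, 4, 4, 2)
  T2 needs (2, 1, 1, 1) <= (7, 4, 4, 2) -> finishes; pool += (0, 0, 1, 0) = (7, 4, 5, 2)
  T1 needs (2, 0, 2, 1) <= (7, 4, 5, 2) -> finishes; pool += (0, 1, 1, 1) = (7, 5, 6, 3)


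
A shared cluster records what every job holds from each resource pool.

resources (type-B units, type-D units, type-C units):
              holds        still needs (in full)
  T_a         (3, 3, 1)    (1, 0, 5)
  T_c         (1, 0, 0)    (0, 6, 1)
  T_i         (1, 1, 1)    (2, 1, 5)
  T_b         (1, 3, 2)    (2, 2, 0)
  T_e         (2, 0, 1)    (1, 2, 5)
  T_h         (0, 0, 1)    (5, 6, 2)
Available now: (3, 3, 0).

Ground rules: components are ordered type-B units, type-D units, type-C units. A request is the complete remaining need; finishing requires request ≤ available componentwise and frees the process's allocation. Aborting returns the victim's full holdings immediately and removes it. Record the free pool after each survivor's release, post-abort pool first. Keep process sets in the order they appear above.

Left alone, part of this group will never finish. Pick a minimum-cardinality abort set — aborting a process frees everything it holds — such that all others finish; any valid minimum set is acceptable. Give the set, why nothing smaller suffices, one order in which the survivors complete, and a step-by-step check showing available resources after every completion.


The answer: abort T_a and T_i.
Key observation: no ordering could ever have run T_e before the abort of T_a and T_i; with (4, 4, 2) back in the pool it fits at step 4.
Why nothing smaller works — every single abort fails: T_a alone leaves T_i blocked (short on type-C units); T_c alone leaves T_a blocked (short on type-C units); T_i alone leaves T_a blocked (short on type-C units); T_b alone leaves T_a blocked (short on type-C units); T_e alone leaves T_a blocked (short on type-C units); T_h alone leaves T_a blocked (short on type-C units).
One survivor order: T_c, T_b, T_h, T_e. Step-by-step check (post-abort pool first):
  pool = (7, 7, 2)
  T_c: need (0, 6, 1) fits (7, 7, 2); releases (1, 0, 0), pool now (8, 7, 2)
  T_b: need (2, 2, 0) fits (8, 7, 2); releases (1, 3, 2), pool now (9, 10, 4)
  T_h: need (5, 6, 2) fits (9, 10, 4); releases (0, 0, 1), pool now (9, 10, 5)
  T_e: need (1, 2, 5) fits (9, 10, 5); releases (2, 0, 1), pool now (11, 10, 6)


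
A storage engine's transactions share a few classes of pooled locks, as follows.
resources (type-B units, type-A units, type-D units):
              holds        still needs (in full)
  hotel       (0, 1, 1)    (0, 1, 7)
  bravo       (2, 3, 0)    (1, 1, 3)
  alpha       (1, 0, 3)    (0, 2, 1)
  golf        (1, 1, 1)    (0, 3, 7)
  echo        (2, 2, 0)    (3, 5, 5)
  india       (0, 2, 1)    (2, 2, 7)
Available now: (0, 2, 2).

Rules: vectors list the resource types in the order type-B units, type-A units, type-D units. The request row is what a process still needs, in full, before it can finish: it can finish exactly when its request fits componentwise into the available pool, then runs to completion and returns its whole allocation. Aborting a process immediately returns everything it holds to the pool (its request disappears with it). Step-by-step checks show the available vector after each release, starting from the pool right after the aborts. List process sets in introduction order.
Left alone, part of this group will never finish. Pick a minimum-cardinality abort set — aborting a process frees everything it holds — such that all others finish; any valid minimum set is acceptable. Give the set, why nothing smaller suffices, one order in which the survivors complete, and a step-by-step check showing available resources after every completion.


The answer: abort golf and india.
Key observation: no ordering could ever have run hotel before the abort of golf and india; with (1, 3, 2) back in the pool it fits at step 3.
No one abort is enough; case by case: hotel alone leaves golf blocked (short on type-D units); bravo alone leaves hotel blocked (short on type-D units); alpha alone leaves hotel blocked (short on type-D units); golf alone leaves hotel blocked (short on type-D units); echo alone leaves hotel blocked (short on type-D units); india alone leaves hotel blocked (short on type-D units).
Survivors finish in the order: bravo, alpha, hotel, echo. Check, step by step (pool after the aborts first):
  pool = (1, 5, 4)
  bravo: need (1, 1, 3) fits (1, 5, 4); releases (2, 3, 0), pool now (3, 8, 4)
  alpha: need (0, 2, 1) fits (3, 8, 4); releases (1, 0, 3), pool now (4, 8, 7)
  hotel: need (0, 1, 7) fits (4, 8, 7); releases (0, 1, 1), pool now (4, 9, 8)
  echo: need (3, 5, 5) fits (4, 9, 8); releases (2, 2, 0), pool now (6, 11, 8)


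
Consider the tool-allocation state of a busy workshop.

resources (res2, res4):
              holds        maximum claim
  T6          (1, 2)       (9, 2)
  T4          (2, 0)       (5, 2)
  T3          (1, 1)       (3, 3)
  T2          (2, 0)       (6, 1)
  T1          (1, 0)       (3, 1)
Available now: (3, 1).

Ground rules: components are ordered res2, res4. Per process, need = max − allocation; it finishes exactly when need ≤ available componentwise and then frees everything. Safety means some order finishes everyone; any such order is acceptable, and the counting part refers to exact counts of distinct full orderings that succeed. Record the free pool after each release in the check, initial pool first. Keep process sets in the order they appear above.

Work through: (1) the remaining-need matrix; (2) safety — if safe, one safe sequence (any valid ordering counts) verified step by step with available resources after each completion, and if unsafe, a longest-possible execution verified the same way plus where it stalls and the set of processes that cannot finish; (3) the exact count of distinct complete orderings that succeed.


(1) Remaining need (order res2, res4):
  T6: (8, 0)
  T4: (3, 2)
  T3: (2, 2)
  T2: (4, 1)
  T1: (2, 1)
(2) UNSAFE — no complete ordering exists.
Key observation: after T1, T2 the pool peaks at (6, 1), and each blocked process is short somewhere: T6 on res2; T4 on res4; T3 on res4.
A maximal execution: T1, T2 — then nothing else fits. Walking it through:
  pool = (3, 1)
  T1 needs (2, 1) <= (3, 1) -> finishes; pool += (1, 0) = (4, 1)
  T2 needs (4, 1) <= (4, 1) -> finishes; pool += (2, 0) = (6, 1)
  T6 cannot run: need (8, 0) vs free (6, 1) (insufficient res2)
  T4 cannot run: need (3, 2) vs free (6, 1) (insufficient res4)
  T3 cannot run: need (2, 2) vs free (6, 1) (insufficient res4)
Processes that can never finish: T6, T4 and T3.
(3) Precisely 0 of the possible complete orderings are safe sequences.


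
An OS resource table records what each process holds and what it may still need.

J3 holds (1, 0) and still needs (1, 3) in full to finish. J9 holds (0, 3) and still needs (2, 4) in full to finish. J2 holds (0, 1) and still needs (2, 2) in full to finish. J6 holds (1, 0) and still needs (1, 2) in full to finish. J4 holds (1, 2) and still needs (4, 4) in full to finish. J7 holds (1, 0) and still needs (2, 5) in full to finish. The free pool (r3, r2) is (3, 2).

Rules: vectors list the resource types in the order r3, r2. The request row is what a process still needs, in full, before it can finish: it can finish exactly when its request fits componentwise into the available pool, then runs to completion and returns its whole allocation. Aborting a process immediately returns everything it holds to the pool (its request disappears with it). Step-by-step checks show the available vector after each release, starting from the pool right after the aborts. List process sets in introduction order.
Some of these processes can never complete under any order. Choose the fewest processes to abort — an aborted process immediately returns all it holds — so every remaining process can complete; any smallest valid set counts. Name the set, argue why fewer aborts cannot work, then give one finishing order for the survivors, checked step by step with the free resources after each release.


The answer: abort J4.
Key observation: before aborting J4, J9 was permanently blocked — no order could ever run it; afterwards it completes at step 1.
Minimality: the empty abort set fails — the state is deadlocked as it stands.
The survivors complete as J9, J6, J7, J3, J2. Check, step by step (starting from the post-abort pool):
  pool = (4, 4)
  J9: need (2, 4) fits (4, 4); releases (0, 3), pool now (4, 7)
  J6: need (1, 2) fits (4, 7); releases (1, 0), pool now (5, 7)
  J7: need (2, 5) fits (5, 7); releases (1, 0), pool now (6, 7)
  J3: need (1, 3) fits (6, 7); releases (1, 0), pool now (7, 7)
  J2: need (2, 2) fits (7, 7); releases (0, 1), pool now (7, 8)


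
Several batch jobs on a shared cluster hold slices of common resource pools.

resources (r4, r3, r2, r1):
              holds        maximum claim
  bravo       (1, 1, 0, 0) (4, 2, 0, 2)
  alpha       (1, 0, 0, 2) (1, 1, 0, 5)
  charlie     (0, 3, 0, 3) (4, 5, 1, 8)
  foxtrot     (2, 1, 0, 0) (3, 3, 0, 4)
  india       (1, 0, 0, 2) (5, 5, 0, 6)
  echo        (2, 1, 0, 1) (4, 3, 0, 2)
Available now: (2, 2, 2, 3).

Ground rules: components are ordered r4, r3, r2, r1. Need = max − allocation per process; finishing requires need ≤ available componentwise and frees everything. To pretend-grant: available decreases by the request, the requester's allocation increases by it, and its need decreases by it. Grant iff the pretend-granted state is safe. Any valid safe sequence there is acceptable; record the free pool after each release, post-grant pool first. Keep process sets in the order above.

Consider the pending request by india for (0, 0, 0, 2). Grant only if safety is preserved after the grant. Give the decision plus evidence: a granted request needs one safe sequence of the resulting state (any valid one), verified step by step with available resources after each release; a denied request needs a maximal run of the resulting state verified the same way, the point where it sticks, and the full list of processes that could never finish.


DENY. Granting would leave the state unsafe.
Key observation: after echo, bravo the pool peaks at (5, 4, 2, 2), and each blocked process is short somewhere: alpha on r1; charlie on r1; foxtrot on r1; india on r3.
After a pretend grant, a maximal execution: echo, bravo — then nothing else fits. Check, step by step:
  pool = (2, 2, 2, 1)
  echo: need (2, 2, 0, 1) fits (2, 2, 2, 1); releases (2, 1, 0, 1), pool now (4, 3, 2, 2)
  bravo: need (3, 1, 0, 2) fits (4, 3, 2, 2); releases (1, 1, 0, 0), pool now (5, 4, 2, 2)
  blocked: alpha wants (0, 1, 0, 3), pool (5, 4, 2, 2) — not enough r1
  blocked: charlie wants (4, 2, 1, 5), pool (5, 4, 2, 2) — not enough r1
  blocked: foxtrot wants (1, 2, 0, 4), pool (5, 4, 2, 2) — not enough r1
  blocked: india wants (4, 5, 0, 2), pool (5, 4, 2, 2) — not enough r3
Processes that could never finish after the grant: alpha, charlie, foxtrot and india.


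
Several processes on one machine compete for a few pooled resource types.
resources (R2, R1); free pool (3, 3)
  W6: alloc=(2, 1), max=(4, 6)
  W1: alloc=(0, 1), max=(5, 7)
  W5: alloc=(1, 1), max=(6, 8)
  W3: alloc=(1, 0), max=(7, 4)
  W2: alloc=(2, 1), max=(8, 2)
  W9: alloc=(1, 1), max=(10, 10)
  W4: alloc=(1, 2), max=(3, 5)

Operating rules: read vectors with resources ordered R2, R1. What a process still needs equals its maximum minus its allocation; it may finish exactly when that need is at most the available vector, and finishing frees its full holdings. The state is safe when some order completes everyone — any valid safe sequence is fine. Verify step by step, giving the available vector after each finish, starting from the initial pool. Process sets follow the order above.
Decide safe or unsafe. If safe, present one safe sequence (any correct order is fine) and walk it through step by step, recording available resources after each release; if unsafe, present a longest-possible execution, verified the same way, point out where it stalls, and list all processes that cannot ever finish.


SAFE. One safe sequence: W4, W6, W1, W3, W2, W5, W9.
Key observation: W4 is the earliest step where a requested resource binds exactly: need (2, 3), pool (3, 3) at its turn.
Step-by-step check:
  pool = (3, 3)
  W4 needs (2, 3) <= (3, 3) -> finishes; pool += (1, 2) = (4, 5)
  W6 needs (2, 5) <= (4, 5) -> finishes; pool += (2, 1) = (6, 6)
  W1 needs (5, 6) <= (6, 6) -> finishes; pool += (0, 1) = (6, 7)
  W3 needs (6, 4) <= (6, 7) -> finishes; pool += (1, 0) = (7, 7)
  W2 needs (6, 1) <= (7, 7) -> finishes; pool += (2, 1) = (9, 8)
  W5 needs (5, 7) <= (9, 8) -> finishes; pool += (1, 1) = (10, 9)
  W9 needs (9, 9) <= (10, 9) -> finishes; pool += (1, 1) = (11, 10)
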